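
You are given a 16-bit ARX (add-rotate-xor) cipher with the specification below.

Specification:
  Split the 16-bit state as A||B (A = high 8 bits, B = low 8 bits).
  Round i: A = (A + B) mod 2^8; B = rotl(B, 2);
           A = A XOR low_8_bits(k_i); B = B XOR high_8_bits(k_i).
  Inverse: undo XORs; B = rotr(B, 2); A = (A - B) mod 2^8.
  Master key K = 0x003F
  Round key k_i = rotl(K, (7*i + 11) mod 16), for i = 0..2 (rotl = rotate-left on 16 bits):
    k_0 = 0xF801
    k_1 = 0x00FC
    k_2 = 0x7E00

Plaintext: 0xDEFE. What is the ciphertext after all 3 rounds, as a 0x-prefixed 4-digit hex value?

s_0 = plaintext = 0xDEFE
s_1 = Round(s_0, k_0) = 0xDD03
s_2 = Round(s_1, k_1) = 0x1C0C
s_3 = Round(s_2, k_2) = 0x284E

0x284E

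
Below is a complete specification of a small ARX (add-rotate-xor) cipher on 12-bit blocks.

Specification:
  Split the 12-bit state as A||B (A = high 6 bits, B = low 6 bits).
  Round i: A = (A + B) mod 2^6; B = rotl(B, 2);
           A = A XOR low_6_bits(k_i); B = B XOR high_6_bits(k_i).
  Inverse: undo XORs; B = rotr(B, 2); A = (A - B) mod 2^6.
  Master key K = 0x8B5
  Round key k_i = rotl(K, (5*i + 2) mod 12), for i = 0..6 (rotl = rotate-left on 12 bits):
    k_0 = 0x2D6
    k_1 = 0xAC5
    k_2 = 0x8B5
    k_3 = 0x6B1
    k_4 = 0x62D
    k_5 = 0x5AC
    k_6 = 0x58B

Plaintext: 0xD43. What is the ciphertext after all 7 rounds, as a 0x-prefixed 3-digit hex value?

s_0 = plaintext = 0xD43
s_1 = Round(s_0, k_0) = 0xB87
s_2 = Round(s_1, k_1) = 0xC37
s_3 = Round(s_2, k_2) = 0x4BD
s_4 = Round(s_3, k_3) = 0xFAD
s_5 = Round(s_4, k_4) = 0x1AE
s_6 = Round(s_5, k_5) = 0x62C
s_7 = Round(s_6, k_6) = 0x3E4

0x3E4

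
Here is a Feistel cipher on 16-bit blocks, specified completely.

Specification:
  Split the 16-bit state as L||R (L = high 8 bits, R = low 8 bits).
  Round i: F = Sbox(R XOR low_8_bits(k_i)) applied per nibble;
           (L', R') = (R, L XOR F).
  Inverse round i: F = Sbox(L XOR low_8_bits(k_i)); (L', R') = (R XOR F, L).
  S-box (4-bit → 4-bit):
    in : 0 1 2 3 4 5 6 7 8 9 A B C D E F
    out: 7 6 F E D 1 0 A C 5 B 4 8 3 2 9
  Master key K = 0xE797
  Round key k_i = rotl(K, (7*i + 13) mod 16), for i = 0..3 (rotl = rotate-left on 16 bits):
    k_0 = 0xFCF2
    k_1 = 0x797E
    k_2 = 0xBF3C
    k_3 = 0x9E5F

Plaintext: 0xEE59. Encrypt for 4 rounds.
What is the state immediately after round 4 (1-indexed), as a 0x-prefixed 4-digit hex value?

0x06B1

s_0 = plaintext = 0xEE59
s_1 = Round(s_0, k_0) = 0x595A
s_2 = Round(s_1, k_1) = 0x5AA4
s_3 = Round(s_2, k_2) = 0xA406
s_4 = Round(s_3, k_3) = 0x06B1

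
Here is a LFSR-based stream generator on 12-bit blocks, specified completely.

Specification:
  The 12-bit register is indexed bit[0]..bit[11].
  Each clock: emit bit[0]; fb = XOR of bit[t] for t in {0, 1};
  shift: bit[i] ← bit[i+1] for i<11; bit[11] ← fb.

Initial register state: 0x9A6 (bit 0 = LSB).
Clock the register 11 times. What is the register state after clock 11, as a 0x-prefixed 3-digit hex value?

reg_0 = 0x9A6
clock 1: out=0, reg = 0xCD3
clock 2: out=1, reg = 0x669
clock 3: out=1, reg = 0xB34
clock 4: out=0, reg = 0x59A
clock 5: out=0, reg = 0xACD
clock 6: out=1, reg = 0xD66
clock 7: out=0, reg = 0xEB3
clock 8: out=1, reg = 0x759
clock 9: out=1, reg = 0xBAC
clock 10: out=0, reg = 0x5D6
clock 11: out=0, reg = 0xAEB

0xAEB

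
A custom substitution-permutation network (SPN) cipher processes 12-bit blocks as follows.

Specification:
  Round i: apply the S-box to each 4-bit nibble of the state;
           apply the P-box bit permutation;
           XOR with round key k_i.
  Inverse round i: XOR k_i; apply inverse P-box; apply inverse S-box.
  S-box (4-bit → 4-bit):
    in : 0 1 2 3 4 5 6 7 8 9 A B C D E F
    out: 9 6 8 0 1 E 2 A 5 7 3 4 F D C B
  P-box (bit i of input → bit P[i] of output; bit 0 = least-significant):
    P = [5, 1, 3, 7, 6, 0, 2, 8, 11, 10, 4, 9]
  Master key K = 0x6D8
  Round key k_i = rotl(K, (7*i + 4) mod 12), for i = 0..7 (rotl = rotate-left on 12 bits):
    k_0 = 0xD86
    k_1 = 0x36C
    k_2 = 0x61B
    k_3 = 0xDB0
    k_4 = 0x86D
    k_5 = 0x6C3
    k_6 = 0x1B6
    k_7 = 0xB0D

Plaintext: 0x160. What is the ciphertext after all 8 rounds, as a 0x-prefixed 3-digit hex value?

0x3F2

s_0 = plaintext = 0x160
s_1 = Round(s_0, k_0) = 0x937
s_2 = Round(s_1, k_1) = 0xFFE
s_3 = Round(s_2, k_2) = 0x9D2
s_4 = Round(s_3, k_3) = 0x064
s_5 = Round(s_4, k_4) = 0x24C
s_6 = Round(s_5, k_5) = 0x429
s_7 = Round(s_6, k_6) = 0x89C
s_8 = Round(s_7, k_7) = 0x3F2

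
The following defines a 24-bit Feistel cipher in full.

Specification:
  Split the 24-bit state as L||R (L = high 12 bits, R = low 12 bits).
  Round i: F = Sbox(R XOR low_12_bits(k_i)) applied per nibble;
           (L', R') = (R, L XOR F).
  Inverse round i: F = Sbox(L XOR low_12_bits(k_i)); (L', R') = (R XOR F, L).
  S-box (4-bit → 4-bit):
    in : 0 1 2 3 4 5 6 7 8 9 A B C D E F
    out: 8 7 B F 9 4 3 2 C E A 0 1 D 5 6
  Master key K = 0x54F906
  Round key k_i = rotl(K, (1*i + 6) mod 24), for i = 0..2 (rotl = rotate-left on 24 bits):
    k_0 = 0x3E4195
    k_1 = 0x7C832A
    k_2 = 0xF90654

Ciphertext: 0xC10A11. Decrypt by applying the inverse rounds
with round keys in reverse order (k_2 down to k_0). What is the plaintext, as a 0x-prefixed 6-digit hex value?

0xB3D3BB

s_0 = ciphertext = 0xC10A11
s_1 = InvRound(s_0, k_2) = 0x088C10
s_2 = InvRound(s_1, k_1) = 0x3BB088
s_3 = InvRound(s_2, k_0) = 0xB3D3BB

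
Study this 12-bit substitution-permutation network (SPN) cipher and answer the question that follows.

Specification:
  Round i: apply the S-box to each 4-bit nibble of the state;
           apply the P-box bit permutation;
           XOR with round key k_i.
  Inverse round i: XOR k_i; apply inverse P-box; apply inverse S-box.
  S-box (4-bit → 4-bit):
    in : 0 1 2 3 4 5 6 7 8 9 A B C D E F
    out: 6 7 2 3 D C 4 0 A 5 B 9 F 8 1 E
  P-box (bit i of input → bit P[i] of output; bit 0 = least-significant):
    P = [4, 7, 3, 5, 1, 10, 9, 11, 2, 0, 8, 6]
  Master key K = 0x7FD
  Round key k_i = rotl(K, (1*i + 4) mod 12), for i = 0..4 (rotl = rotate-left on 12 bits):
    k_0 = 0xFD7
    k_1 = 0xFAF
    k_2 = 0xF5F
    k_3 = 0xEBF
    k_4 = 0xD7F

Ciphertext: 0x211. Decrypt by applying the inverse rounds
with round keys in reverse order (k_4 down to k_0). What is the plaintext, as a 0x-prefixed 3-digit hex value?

0xB04

s_0 = ciphertext = 0x211
s_1 = InvRound(s_0, k_4) = 0x4C5
s_2 = InvRound(s_1, k_3) = 0xD44
s_3 = InvRound(s_2, k_2) = 0x299
s_4 = InvRound(s_3, k_1) = 0x9AB
s_5 = InvRound(s_4, k_0) = 0xB04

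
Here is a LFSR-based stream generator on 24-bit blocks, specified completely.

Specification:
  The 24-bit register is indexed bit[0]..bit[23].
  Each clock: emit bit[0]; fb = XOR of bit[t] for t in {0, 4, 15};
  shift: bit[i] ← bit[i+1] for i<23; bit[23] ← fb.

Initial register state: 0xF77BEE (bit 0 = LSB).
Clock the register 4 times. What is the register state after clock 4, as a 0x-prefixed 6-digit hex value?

reg_0 = 0xF77BEE
clock 1: out=0, reg = 0x7BBDF7
clock 2: out=1, reg = 0xBDDEFB
clock 3: out=1, reg = 0xDEEF7D
clock 4: out=1, reg = 0xEF77BE

0xEF77BE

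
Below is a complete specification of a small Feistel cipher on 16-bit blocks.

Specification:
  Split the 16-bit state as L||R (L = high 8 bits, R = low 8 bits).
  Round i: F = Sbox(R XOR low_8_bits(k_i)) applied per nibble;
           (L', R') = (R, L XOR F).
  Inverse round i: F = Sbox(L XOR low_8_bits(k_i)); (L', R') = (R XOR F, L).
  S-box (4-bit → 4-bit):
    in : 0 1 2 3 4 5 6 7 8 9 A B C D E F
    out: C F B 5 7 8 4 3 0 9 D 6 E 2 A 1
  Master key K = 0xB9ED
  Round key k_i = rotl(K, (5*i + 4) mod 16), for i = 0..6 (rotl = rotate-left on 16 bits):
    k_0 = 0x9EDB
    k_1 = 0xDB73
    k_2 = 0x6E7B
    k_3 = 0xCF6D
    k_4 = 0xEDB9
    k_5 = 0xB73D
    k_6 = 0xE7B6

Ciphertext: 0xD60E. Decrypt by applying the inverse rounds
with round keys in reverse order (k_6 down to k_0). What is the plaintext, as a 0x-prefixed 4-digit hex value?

0x72D1

s_0 = ciphertext = 0xD60E
s_1 = InvRound(s_0, k_6) = 0x42D6
s_2 = InvRound(s_1, k_5) = 0xE742
s_3 = InvRound(s_2, k_4) = 0xC8E7
s_4 = InvRound(s_3, k_3) = 0x3FC8
s_5 = InvRound(s_4, k_2) = 0xBF3F
s_6 = InvRound(s_5, k_1) = 0xD1BF
s_7 = InvRound(s_6, k_0) = 0x72D1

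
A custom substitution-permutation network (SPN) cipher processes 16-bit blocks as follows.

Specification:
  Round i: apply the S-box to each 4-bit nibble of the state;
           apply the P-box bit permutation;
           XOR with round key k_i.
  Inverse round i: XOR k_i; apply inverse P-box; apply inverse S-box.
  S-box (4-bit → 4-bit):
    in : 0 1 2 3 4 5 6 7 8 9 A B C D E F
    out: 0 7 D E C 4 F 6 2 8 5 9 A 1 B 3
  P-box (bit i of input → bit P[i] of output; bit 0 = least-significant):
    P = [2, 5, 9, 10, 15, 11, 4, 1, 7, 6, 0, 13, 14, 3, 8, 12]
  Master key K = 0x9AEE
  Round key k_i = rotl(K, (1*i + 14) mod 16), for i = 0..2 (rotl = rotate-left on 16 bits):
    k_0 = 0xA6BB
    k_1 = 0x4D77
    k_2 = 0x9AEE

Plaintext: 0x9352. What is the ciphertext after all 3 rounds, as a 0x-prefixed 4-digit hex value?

s_0 = plaintext = 0x9352
s_1 = Round(s_0, k_0) = 0x90EE
s_2 = Round(s_1, k_1) = 0xD151
s_3 = Round(s_2, k_2) = 0xD81B

0xD81B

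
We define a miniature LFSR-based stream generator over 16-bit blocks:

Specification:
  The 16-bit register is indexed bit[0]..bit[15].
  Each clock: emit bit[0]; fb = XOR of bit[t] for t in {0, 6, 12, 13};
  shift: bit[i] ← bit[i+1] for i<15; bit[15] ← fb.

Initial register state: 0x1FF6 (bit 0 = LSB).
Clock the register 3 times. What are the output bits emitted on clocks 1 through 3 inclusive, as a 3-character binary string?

reg_0 = 0x1FF6
clock 1: out=0, reg = 0x0FFB
clock 2: out=1, reg = 0x07FD
clock 3: out=1, reg = 0x03FE

011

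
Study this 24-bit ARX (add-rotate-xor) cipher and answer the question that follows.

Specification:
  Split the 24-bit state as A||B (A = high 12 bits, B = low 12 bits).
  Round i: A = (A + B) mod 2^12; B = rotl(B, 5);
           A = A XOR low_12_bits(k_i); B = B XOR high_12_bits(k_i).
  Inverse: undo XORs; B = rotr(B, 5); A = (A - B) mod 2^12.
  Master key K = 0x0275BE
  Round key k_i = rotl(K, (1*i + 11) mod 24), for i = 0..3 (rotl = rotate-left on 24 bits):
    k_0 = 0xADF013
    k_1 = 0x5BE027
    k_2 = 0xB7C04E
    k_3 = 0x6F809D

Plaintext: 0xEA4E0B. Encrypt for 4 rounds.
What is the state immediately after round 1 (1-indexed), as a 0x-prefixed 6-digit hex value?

s_0 = plaintext = 0xEA4E0B
s_1 = Round(s_0, k_0) = 0xCBCBA3
s_2 = Round(s_1, k_1) = 0x8781C9
s_3 = Round(s_2, k_2) = 0xA0F25F
s_4 = Round(s_3, k_3) = 0xCF3D1C

0xCBCBA3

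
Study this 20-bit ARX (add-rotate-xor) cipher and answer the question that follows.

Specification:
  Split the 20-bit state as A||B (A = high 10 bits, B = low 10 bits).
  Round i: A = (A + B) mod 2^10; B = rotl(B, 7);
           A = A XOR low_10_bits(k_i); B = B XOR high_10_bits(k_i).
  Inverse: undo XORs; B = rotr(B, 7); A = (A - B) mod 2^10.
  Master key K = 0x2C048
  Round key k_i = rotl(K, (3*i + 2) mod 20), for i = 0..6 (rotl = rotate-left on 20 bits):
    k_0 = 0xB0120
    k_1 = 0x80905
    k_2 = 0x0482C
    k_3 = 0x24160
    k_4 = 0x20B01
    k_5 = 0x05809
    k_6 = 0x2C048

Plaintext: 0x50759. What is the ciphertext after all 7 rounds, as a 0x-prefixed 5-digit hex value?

0x1504A

s_0 = plaintext = 0x50759
s_1 = Round(s_0, k_0) = 0x6EA2B
s_2 = Round(s_1, k_1) = 0xB83C7
s_3 = Round(s_2, k_2) = 0xA2FEA
s_4 = Round(s_3, k_3) = 0xC55ED
s_5 = Round(s_4, k_4) = 0x80E3F
s_6 = Round(s_5, k_5) = 0x12FD1
s_7 = Round(s_6, k_6) = 0x1504A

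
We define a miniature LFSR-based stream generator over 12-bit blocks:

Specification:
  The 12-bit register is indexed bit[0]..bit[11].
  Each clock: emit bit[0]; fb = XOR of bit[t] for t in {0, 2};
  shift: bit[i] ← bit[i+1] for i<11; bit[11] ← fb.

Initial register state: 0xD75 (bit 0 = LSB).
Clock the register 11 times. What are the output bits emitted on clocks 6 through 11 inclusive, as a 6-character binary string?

reg_0 = 0xD75
clock 1: out=1, reg = 0x6BA
clock 2: out=0, reg = 0x35D
clock 3: out=1, reg = 0x1AE
clock 4: out=0, reg = 0x8D7
clock 5: out=1, reg = 0x46B
clock 6: out=1, reg = 0xA35
clock 7: out=1, reg = 0x51A
clock 8: out=0, reg = 0x28D
clock 9: out=1, reg = 0x146
clock 10: out=0, reg = 0x8A3
clock 11: out=1, reg = 0xC51

110101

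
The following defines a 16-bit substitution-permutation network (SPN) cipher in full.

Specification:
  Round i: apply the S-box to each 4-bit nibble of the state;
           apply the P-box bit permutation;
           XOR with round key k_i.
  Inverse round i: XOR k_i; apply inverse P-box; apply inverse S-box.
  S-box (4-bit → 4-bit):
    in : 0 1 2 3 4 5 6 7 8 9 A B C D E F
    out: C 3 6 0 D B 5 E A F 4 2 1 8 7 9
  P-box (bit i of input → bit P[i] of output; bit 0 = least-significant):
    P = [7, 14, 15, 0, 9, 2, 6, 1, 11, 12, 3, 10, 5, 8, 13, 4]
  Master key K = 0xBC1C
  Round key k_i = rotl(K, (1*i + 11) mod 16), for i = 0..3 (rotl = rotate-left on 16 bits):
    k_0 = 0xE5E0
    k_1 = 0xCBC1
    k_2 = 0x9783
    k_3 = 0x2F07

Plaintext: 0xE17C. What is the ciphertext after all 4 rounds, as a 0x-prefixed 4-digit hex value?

0xF202

s_0 = plaintext = 0xE17C
s_1 = Round(s_0, k_0) = 0xDC06
s_2 = Round(s_1, k_1) = 0x4313
s_3 = Round(s_2, k_2) = 0xB5B7
s_4 = Round(s_3, k_3) = 0xF202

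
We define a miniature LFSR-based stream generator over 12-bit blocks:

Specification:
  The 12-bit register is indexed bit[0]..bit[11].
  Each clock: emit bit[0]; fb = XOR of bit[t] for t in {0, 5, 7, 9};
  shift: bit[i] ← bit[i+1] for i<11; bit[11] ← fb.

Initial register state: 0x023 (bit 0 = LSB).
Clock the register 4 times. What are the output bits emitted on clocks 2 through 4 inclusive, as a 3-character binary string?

100

reg_0 = 0x023
clock 1: out=1, reg = 0x011
clock 2: out=1, reg = 0x808
clock 3: out=0, reg = 0x404
clock 4: out=0, reg = 0x202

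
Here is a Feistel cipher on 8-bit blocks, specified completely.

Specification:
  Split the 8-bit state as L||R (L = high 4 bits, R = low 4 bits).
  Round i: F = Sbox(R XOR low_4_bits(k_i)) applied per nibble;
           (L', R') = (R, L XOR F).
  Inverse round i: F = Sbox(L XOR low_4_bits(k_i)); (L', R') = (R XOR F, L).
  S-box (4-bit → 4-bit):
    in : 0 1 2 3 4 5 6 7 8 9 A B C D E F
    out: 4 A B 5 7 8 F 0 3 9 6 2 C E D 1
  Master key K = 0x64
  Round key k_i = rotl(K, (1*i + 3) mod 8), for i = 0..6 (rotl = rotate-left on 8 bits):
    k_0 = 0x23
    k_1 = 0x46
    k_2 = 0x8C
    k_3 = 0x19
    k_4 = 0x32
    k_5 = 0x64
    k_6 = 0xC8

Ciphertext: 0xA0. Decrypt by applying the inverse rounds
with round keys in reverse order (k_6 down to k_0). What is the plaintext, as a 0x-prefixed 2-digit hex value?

0x55

s_0 = ciphertext = 0xA0
s_1 = InvRound(s_0, k_6) = 0xBA
s_2 = InvRound(s_1, k_5) = 0xBB
s_3 = InvRound(s_2, k_4) = 0x2B
s_4 = InvRound(s_3, k_3) = 0x92
s_5 = InvRound(s_4, k_2) = 0xA9
s_6 = InvRound(s_5, k_1) = 0x5A
s_7 = InvRound(s_6, k_0) = 0x55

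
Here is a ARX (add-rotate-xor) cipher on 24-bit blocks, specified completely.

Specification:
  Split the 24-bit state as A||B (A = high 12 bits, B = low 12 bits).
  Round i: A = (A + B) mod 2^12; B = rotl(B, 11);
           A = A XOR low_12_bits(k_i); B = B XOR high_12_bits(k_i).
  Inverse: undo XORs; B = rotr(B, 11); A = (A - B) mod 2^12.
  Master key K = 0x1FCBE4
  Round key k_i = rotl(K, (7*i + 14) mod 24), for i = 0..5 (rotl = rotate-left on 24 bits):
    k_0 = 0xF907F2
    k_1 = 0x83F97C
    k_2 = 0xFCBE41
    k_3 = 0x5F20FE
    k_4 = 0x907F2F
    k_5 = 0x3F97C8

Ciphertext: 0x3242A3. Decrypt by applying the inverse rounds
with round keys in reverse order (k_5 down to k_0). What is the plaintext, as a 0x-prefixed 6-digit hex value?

0x9458D2

s_0 = ciphertext = 0x3242A3
s_1 = InvRound(s_0, k_5) = 0x2382B4
s_2 = InvRound(s_1, k_4) = 0x5B0767
s_3 = InvRound(s_2, k_3) = 0x02452A
s_4 = InvRound(s_3, k_2) = 0x8A25C3
s_5 = InvRound(s_4, k_1) = 0x5E5BF9
s_6 = InvRound(s_5, k_0) = 0x9458D2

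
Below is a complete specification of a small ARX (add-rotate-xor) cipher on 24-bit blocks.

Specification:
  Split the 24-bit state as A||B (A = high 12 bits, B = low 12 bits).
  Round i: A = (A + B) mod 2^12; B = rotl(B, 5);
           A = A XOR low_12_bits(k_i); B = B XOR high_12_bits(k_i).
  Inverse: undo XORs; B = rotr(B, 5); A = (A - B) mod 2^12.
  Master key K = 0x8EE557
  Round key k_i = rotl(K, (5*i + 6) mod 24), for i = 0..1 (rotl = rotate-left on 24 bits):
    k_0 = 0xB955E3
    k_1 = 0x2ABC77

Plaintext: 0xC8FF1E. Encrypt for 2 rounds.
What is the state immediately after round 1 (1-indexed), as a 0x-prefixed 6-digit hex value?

0xE4E84B

s_0 = plaintext = 0xC8FF1E
s_1 = Round(s_0, k_0) = 0xE4E84B
s_2 = Round(s_1, k_1) = 0xAEEBDB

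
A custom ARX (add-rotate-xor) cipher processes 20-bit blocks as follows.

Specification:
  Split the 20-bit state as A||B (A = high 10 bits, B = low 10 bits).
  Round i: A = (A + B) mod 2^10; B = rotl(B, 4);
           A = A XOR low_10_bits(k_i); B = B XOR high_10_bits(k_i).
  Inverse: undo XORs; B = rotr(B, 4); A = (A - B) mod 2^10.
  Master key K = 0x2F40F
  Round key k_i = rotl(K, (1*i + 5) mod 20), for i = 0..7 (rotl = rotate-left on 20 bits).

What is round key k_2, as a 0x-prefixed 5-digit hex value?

K = 0x2F40F
k_0 = rotl(K, (1*0+5) mod 20) = rotl(K, 5) = 0xE81E5
k_1 = rotl(K, (1*1+5) mod 20) = rotl(K, 6) = 0xD03CB
k_2 = rotl(K, (1*2+5) mod 20) = rotl(K, 7) = 0xA0797

0xA0797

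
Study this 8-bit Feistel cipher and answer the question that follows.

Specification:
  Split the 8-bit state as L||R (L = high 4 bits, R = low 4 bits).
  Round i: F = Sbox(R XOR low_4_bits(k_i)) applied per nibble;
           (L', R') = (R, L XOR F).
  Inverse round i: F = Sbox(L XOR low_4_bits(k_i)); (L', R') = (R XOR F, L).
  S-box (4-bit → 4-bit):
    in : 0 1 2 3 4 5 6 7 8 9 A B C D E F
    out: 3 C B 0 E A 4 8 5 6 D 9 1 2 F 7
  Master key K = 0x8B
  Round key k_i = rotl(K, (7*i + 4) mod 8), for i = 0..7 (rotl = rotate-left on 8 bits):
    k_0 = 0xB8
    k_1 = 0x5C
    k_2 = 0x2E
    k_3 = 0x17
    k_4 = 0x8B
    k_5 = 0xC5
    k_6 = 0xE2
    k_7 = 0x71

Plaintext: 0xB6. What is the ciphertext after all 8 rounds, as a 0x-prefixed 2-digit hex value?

s_0 = plaintext = 0xB6
s_1 = Round(s_0, k_0) = 0x64
s_2 = Round(s_1, k_1) = 0x43
s_3 = Round(s_2, k_2) = 0x36
s_4 = Round(s_3, k_3) = 0x6F
s_5 = Round(s_4, k_4) = 0xF8
s_6 = Round(s_5, k_5) = 0x8D
s_7 = Round(s_6, k_6) = 0xDF
s_8 = Round(s_7, k_7) = 0xF2

0xF2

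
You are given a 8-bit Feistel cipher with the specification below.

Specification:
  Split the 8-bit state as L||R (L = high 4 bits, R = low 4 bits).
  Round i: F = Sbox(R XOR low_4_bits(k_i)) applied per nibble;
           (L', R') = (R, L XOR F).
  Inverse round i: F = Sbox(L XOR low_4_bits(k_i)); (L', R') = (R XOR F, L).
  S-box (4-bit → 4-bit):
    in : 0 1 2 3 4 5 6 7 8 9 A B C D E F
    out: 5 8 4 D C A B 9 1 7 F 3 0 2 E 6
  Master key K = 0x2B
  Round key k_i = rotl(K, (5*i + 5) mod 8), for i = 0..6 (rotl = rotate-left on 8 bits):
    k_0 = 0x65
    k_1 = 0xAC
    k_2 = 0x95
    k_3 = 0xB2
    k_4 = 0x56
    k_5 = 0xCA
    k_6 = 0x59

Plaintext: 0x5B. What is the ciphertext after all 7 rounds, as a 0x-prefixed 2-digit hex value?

s_0 = plaintext = 0x5B
s_1 = Round(s_0, k_0) = 0xBB
s_2 = Round(s_1, k_1) = 0xB2
s_3 = Round(s_2, k_2) = 0x22
s_4 = Round(s_3, k_3) = 0x27
s_5 = Round(s_4, k_4) = 0x7A
s_6 = Round(s_5, k_5) = 0xA2
s_7 = Round(s_6, k_6) = 0x29

0x29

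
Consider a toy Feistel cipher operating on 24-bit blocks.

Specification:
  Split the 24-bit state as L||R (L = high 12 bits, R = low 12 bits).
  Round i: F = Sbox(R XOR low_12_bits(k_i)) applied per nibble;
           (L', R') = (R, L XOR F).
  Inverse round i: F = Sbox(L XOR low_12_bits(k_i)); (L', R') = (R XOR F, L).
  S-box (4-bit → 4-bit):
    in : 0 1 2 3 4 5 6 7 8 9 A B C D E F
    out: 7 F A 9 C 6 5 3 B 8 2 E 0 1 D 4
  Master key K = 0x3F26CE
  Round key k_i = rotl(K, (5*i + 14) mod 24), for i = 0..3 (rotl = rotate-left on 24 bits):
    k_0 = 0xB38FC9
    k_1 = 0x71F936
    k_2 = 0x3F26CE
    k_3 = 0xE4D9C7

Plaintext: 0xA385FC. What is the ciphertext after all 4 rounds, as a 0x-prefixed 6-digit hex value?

s_0 = plaintext = 0xA385FC
s_1 = Round(s_0, k_0) = 0x5FC8AE
s_2 = Round(s_1, k_1) = 0x8AEA77
s_3 = Round(s_2, k_2) = 0xA77846
s_4 = Round(s_3, k_3) = 0x8465C8

0x8465C8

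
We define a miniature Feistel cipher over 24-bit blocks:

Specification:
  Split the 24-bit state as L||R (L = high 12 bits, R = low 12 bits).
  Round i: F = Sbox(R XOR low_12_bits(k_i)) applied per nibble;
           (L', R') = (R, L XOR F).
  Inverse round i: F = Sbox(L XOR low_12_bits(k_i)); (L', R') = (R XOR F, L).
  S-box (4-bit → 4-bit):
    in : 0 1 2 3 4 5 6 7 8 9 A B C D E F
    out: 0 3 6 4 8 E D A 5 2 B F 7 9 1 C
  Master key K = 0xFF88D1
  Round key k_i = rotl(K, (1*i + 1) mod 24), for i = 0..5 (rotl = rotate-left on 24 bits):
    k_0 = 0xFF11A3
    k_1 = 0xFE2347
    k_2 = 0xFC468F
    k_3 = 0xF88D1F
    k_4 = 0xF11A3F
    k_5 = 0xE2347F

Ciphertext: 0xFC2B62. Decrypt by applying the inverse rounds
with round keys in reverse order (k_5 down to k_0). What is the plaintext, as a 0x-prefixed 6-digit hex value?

s_0 = ciphertext = 0xFC2B62
s_1 = InvRound(s_0, k_5) = 0x49BFC2
s_2 = InvRound(s_1, k_4) = 0xE7A49B
s_3 = InvRound(s_2, k_3) = 0x045E7A
s_4 = InvRound(s_3, k_2) = 0x301045
s_5 = InvRound(s_4, k_1) = 0x0C8301
s_6 = InvRound(s_5, k_0) = 0x0DE0C8

0x0DE0C8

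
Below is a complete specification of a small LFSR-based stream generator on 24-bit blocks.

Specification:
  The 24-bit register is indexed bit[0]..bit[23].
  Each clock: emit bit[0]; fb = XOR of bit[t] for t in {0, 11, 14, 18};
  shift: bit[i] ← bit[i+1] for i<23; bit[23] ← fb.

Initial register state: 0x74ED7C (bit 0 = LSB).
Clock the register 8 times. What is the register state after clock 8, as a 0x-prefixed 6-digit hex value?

0xEF74ED

reg_0 = 0x74ED7C
clock 1: out=0, reg = 0xBA76BE
clock 2: out=0, reg = 0xDD3B5F
clock 3: out=1, reg = 0xEE9DAF
clock 4: out=1, reg = 0xF74ED7
clock 5: out=1, reg = 0x7BA76B
clock 6: out=1, reg = 0xBDD3B5
clock 7: out=1, reg = 0xDEE9DA
clock 8: out=0, reg = 0xEF74ED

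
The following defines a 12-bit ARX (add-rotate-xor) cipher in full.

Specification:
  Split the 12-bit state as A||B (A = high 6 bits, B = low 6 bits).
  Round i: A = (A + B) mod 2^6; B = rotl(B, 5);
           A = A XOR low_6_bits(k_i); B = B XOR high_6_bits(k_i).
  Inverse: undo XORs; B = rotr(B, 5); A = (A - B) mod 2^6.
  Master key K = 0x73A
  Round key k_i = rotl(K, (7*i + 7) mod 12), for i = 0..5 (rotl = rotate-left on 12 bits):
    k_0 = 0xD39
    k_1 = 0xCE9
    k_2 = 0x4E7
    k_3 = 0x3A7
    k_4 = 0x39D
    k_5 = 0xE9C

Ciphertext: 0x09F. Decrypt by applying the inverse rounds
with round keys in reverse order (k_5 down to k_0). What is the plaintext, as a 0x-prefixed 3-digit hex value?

s_0 = ciphertext = 0x09F
s_1 = InvRound(s_0, k_5) = 0x4CB
s_2 = InvRound(s_1, k_4) = 0x10A
s_3 = InvRound(s_2, k_3) = 0x6C8
s_4 = InvRound(s_3, k_2) = 0x1B6
s_5 = InvRound(s_4, k_1) = 0x94A
s_6 = InvRound(s_5, k_0) = 0x7FD

0x7FD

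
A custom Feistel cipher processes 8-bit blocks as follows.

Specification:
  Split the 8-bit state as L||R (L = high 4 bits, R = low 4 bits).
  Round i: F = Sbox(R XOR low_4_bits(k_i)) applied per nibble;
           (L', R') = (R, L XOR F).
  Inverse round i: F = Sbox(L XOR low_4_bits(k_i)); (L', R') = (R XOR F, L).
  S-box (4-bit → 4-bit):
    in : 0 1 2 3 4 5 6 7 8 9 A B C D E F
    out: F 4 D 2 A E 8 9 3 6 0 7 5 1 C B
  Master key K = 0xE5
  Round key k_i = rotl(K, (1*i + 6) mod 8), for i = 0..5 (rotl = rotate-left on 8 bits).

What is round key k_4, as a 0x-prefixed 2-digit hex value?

0x97

K = 0xE5
k_0 = rotl(K, (1*0+6) mod 8) = rotl(K, 6) = 0x79
k_1 = rotl(K, (1*1+6) mod 8) = rotl(K, 7) = 0xF2
k_2 = rotl(K, (1*2+6) mod 8) = rotl(K, 0) = 0xE5
k_3 = rotl(K, (1*3+6) mod 8) = rotl(K, 1) = 0xCB
k_4 = rotl(K, (1*4+6) mod 8) = rotl(K, 2) = 0x97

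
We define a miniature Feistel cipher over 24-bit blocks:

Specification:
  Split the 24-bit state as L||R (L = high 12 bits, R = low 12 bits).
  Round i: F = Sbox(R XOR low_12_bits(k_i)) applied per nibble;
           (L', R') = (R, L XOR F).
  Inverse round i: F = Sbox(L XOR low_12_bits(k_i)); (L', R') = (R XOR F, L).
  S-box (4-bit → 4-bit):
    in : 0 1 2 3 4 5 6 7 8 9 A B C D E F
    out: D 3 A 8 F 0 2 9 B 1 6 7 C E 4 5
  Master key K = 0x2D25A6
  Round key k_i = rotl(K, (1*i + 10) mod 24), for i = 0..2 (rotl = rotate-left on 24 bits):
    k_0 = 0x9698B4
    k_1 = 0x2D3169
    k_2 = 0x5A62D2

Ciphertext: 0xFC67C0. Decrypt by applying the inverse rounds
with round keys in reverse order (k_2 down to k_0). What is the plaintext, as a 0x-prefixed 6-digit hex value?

s_0 = ciphertext = 0xFC67C0
s_1 = InvRound(s_0, k_2) = 0x9FFFC6
s_2 = InvRound(s_1, k_1) = 0x4D49FF
s_3 = InvRound(s_2, k_0) = 0x5D24D4

0x5D24D4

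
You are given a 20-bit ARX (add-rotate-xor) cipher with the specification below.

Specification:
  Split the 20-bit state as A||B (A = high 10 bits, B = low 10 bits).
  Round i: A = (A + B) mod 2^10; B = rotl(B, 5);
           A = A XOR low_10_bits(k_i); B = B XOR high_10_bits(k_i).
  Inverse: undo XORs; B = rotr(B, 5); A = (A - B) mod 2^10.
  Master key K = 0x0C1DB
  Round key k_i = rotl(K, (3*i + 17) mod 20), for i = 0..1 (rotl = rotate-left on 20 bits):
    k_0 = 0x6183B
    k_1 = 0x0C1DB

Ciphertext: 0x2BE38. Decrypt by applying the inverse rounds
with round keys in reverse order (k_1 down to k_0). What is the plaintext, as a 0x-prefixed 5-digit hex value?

s_0 = ciphertext = 0x2BE38
s_1 = InvRound(s_0, k_1) = 0x19110
s_2 = InvRound(s_1, k_0) = 0x66EC4

0x66EC4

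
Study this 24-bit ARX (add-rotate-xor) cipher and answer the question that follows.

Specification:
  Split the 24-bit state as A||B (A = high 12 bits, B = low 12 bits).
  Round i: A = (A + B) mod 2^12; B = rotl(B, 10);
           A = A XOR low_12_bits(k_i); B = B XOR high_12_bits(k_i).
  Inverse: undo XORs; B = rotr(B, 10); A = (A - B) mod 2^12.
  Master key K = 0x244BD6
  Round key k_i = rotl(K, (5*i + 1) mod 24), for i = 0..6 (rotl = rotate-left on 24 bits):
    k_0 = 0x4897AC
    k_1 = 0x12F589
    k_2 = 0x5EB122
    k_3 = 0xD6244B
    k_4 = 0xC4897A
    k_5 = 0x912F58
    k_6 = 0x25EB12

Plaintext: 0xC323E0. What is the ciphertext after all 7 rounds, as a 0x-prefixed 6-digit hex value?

0x86B613

s_0 = plaintext = 0xC323E0
s_1 = Round(s_0, k_0) = 0x7BE471
s_2 = Round(s_1, k_1) = 0x9A6433
s_3 = Round(s_2, k_2) = 0xCFB8E7
s_4 = Round(s_3, k_3) = 0x1A935B
s_5 = Round(s_4, k_4) = 0xC7E09E
s_6 = Round(s_5, k_5) = 0x244135
s_7 = Round(s_6, k_6) = 0x86B613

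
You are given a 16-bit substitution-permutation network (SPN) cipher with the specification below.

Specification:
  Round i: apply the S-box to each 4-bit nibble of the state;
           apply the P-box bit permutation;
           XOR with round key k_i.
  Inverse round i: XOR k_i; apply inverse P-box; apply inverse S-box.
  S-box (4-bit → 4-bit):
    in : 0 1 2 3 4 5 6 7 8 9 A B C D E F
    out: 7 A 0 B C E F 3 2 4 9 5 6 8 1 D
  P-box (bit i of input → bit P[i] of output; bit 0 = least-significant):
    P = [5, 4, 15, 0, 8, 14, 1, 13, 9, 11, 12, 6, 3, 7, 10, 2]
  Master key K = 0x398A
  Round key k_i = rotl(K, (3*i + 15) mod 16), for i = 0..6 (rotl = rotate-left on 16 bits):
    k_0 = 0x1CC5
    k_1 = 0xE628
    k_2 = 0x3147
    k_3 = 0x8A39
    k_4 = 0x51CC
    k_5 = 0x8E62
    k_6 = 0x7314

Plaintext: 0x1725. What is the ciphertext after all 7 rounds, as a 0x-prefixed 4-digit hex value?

0x5E40

s_0 = plaintext = 0x1725
s_1 = Round(s_0, k_0) = 0x9650
s_2 = Round(s_1, k_1) = 0x185A
s_3 = Round(s_2, k_2) = 0x59E0
s_4 = Round(s_3, k_3) = 0x1F8D
s_5 = Round(s_4, k_4) = 0x0309
s_6 = Round(s_5, k_5) = 0x41A8
s_7 = Round(s_6, k_6) = 0x5E40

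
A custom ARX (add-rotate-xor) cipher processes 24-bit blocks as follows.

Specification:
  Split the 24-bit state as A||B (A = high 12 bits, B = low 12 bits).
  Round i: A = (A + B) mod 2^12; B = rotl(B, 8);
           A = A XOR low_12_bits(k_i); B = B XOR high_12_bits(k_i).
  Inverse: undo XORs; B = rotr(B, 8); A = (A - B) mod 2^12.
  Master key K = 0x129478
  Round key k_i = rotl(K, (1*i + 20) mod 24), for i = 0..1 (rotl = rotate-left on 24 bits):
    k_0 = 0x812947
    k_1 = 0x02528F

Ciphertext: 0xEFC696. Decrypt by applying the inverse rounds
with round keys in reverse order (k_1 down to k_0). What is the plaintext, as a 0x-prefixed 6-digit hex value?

0x637243

s_0 = ciphertext = 0xEFC696
s_1 = InvRound(s_0, k_1) = 0x13DB36
s_2 = InvRound(s_1, k_0) = 0x637243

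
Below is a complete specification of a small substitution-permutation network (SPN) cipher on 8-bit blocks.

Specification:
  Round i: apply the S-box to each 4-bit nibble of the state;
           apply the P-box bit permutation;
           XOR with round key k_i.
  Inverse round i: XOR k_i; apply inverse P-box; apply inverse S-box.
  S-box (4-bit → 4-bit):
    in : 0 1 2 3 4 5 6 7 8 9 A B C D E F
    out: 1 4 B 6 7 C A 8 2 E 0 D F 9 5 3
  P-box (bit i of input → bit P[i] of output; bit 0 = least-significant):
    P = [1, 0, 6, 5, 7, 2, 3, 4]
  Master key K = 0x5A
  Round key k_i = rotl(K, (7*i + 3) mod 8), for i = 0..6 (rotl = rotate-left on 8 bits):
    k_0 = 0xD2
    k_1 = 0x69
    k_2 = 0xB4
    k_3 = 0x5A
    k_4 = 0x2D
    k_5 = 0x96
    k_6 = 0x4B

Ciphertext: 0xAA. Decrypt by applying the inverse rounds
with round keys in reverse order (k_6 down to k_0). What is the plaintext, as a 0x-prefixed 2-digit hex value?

0x50

s_0 = ciphertext = 0xAA
s_1 = InvRound(s_0, k_6) = 0x09
s_2 = InvRound(s_1, k_5) = 0xCF
s_3 = InvRound(s_2, k_4) = 0x0B
s_4 = InvRound(s_3, k_3) = 0x73
s_5 = InvRound(s_4, k_2) = 0xF4
s_6 = InvRound(s_5, k_1) = 0xC8
s_7 = InvRound(s_6, k_0) = 0x50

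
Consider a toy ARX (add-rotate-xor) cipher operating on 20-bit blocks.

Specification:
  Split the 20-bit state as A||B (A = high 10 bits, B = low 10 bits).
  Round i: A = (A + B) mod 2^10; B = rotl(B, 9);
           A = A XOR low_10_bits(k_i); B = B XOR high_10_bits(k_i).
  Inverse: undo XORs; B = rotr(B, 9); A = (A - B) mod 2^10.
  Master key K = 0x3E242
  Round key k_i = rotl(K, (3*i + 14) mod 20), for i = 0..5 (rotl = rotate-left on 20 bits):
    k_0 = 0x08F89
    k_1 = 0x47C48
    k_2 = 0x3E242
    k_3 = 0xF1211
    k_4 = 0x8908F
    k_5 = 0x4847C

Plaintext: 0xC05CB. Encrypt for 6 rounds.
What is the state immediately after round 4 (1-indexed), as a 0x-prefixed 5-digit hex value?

s_0 = plaintext = 0xC05CB
s_1 = Round(s_0, k_0) = 0xD16C6
s_2 = Round(s_1, k_1) = 0x90C7C
s_3 = Round(s_2, k_2) = 0x3F4C6
s_4 = Round(s_3, k_3) = 0xF4BA7
s_5 = Round(s_4, k_4) = 0xFD9F7
s_6 = Round(s_5, k_5) = 0x647DA

0xF4BA7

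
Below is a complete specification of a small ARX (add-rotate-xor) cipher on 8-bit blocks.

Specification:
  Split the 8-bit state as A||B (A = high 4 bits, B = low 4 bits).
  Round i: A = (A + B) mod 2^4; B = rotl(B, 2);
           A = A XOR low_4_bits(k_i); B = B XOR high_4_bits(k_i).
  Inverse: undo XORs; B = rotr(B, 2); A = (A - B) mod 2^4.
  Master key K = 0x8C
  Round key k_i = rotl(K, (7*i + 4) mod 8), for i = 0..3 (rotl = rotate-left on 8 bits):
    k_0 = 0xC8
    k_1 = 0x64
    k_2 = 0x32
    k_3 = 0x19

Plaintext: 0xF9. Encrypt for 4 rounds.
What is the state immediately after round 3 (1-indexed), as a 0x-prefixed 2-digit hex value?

0x80

s_0 = plaintext = 0xF9
s_1 = Round(s_0, k_0) = 0x0A
s_2 = Round(s_1, k_1) = 0xEC
s_3 = Round(s_2, k_2) = 0x80
s_4 = Round(s_3, k_3) = 0x11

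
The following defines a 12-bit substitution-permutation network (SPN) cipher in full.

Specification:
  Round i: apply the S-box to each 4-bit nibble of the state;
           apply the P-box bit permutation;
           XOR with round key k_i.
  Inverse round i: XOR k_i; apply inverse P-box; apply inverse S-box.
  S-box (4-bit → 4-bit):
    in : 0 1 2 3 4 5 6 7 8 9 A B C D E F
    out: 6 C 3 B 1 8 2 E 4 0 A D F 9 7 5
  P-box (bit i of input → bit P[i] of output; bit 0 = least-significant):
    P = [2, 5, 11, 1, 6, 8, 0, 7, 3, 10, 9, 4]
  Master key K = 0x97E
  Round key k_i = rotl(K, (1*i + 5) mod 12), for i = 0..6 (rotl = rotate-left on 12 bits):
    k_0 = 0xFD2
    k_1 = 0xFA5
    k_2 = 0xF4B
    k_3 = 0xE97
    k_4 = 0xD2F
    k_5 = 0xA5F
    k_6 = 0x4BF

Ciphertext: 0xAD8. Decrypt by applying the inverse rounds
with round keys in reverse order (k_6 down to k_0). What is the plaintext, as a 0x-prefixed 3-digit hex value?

0x23A

s_0 = ciphertext = 0xAD8
s_1 = InvRound(s_0, k_6) = 0x0FC
s_2 = InvRound(s_1, k_5) = 0x817
s_3 = InvRound(s_2, k_4) = 0x366
s_4 = InvRound(s_3, k_3) = 0xAC0
s_5 = InvRound(s_4, k_2) = 0x275
s_6 = InvRound(s_5, k_1) = 0xA38
s_7 = InvRound(s_6, k_0) = 0x23A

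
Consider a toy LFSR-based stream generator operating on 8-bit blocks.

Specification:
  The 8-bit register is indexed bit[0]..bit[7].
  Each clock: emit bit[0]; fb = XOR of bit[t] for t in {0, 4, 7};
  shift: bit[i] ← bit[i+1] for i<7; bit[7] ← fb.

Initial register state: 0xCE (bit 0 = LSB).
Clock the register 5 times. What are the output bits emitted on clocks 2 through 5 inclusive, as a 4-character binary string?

1110

reg_0 = 0xCE
clock 1: out=0, reg = 0xE7
clock 2: out=1, reg = 0x73
clock 3: out=1, reg = 0x39
clock 4: out=1, reg = 0x1C
clock 5: out=0, reg = 0x8E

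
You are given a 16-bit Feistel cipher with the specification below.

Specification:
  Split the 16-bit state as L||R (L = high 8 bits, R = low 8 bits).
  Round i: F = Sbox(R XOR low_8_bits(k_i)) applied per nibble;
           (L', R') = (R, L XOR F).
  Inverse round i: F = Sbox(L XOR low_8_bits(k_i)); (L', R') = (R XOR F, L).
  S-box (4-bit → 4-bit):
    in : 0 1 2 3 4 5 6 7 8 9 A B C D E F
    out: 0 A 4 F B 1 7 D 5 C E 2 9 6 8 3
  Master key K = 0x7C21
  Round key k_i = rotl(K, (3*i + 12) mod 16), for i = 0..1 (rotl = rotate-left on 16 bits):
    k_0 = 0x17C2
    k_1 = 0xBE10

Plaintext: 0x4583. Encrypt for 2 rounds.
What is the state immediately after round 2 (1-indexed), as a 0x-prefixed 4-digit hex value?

0xFF00

s_0 = plaintext = 0x4583
s_1 = Round(s_0, k_0) = 0x83FF
s_2 = Round(s_1, k_1) = 0xFF00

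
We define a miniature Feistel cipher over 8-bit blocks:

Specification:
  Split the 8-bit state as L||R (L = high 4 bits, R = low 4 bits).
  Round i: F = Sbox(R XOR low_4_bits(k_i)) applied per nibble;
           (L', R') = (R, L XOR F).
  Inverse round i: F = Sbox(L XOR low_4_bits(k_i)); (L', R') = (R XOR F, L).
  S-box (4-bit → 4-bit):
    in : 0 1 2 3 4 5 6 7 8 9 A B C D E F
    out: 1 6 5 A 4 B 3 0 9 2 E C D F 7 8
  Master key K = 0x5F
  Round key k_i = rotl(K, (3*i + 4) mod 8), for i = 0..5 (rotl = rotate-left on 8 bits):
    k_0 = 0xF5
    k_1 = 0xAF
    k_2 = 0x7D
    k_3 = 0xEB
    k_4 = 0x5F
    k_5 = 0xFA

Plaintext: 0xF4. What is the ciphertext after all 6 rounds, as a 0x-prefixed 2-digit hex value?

0xC9

s_0 = plaintext = 0xF4
s_1 = Round(s_0, k_0) = 0x49
s_2 = Round(s_1, k_1) = 0x97
s_3 = Round(s_2, k_2) = 0x77
s_4 = Round(s_3, k_3) = 0x7A
s_5 = Round(s_4, k_4) = 0xAC
s_6 = Round(s_5, k_5) = 0xC9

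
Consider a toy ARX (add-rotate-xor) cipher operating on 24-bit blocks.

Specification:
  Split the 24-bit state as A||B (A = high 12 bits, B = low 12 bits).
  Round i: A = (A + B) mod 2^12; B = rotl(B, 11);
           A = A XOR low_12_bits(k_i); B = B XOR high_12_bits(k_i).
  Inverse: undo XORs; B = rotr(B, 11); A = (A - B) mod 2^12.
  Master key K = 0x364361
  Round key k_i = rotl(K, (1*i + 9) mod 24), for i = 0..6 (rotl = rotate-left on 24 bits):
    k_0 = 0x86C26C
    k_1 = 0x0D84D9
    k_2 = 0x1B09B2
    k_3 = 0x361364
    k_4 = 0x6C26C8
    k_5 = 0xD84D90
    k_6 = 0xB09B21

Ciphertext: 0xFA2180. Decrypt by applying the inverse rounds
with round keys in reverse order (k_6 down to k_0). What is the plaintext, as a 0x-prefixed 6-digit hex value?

s_0 = ciphertext = 0xFA2180
s_1 = InvRound(s_0, k_6) = 0xF70513
s_2 = InvRound(s_1, k_5) = 0x1B112F
s_3 = InvRound(s_2, k_4) = 0x79FFDA
s_4 = InvRound(s_3, k_3) = 0xB84977
s_5 = InvRound(s_4, k_2) = 0x0A718F
s_6 = InvRound(s_5, k_1) = 0x1D02AE
s_7 = InvRound(s_6, k_0) = 0xE37585

0xE37585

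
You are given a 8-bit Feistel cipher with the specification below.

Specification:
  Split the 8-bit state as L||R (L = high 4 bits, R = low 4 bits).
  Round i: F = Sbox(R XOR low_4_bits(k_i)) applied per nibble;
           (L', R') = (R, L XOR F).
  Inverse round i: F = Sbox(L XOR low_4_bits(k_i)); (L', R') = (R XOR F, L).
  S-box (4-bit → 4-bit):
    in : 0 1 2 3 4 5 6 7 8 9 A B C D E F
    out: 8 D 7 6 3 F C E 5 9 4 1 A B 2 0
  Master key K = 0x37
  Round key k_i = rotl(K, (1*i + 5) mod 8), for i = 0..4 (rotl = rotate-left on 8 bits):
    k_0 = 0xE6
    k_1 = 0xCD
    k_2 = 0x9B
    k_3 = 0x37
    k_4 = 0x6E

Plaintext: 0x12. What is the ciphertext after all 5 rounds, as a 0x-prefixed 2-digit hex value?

0x87

s_0 = plaintext = 0x12
s_1 = Round(s_0, k_0) = 0x22
s_2 = Round(s_1, k_1) = 0x22
s_3 = Round(s_2, k_2) = 0x2B
s_4 = Round(s_3, k_3) = 0xB8
s_5 = Round(s_4, k_4) = 0x87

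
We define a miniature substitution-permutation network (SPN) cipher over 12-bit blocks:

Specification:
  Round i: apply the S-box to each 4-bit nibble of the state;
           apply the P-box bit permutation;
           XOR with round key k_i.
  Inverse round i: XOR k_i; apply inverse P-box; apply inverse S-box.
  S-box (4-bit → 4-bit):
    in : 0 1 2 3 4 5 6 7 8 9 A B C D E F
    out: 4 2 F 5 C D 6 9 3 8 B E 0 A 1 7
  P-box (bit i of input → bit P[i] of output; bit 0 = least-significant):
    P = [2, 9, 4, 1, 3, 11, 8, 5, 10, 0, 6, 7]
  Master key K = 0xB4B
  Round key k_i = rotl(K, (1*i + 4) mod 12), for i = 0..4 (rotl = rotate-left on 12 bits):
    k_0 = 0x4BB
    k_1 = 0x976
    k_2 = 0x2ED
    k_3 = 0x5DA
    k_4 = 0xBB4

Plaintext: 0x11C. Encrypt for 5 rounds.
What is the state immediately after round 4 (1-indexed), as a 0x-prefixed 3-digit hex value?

s_0 = plaintext = 0x11C
s_1 = Round(s_0, k_0) = 0xCBA
s_2 = Round(s_1, k_1) = 0x250
s_3 = Round(s_2, k_2) = 0x714
s_4 = Round(s_3, k_3) = 0x948
s_5 = Round(s_4, k_4) = 0x810

0x948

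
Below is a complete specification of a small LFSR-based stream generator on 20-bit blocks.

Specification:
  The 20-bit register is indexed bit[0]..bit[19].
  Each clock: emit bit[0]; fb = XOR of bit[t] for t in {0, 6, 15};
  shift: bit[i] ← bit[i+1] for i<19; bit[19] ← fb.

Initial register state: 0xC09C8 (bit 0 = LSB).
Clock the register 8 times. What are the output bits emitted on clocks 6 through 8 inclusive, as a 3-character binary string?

reg_0 = 0xC09C8
clock 1: out=0, reg = 0xE04E4
clock 2: out=0, reg = 0xF0272
clock 3: out=0, reg = 0xF8139
clock 4: out=1, reg = 0x7C09C
clock 5: out=0, reg = 0xBE04E
clock 6: out=0, reg = 0x5F027
clock 7: out=1, reg = 0x2F813
clock 8: out=1, reg = 0x17C09

011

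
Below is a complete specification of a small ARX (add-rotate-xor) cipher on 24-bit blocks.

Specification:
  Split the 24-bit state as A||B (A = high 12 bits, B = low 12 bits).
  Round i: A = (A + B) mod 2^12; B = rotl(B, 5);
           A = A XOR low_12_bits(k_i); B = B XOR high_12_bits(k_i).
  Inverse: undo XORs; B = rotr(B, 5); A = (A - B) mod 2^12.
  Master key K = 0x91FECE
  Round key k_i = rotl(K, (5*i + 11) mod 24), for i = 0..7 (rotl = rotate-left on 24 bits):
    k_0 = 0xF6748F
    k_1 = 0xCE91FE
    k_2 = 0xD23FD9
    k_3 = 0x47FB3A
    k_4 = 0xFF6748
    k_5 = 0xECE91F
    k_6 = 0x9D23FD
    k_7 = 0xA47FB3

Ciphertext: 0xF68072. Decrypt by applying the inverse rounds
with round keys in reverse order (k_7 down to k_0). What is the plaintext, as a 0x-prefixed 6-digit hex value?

s_0 = ciphertext = 0xF68072
s_1 = InvRound(s_0, k_7) = 0x60AAD1
s_2 = InvRound(s_1, k_6) = 0x45F198
s_3 = InvRound(s_2, k_5) = 0x1C6B7A
s_4 = InvRound(s_3, k_4) = 0x06A624
s_5 = InvRound(s_4, k_3) = 0xDBED92
s_6 = InvRound(s_5, k_2) = 0x9E2885
s_7 = InvRound(s_6, k_1) = 0x1F9623
s_8 = InvRound(s_7, k_0) = 0x32C24A

0x32C24A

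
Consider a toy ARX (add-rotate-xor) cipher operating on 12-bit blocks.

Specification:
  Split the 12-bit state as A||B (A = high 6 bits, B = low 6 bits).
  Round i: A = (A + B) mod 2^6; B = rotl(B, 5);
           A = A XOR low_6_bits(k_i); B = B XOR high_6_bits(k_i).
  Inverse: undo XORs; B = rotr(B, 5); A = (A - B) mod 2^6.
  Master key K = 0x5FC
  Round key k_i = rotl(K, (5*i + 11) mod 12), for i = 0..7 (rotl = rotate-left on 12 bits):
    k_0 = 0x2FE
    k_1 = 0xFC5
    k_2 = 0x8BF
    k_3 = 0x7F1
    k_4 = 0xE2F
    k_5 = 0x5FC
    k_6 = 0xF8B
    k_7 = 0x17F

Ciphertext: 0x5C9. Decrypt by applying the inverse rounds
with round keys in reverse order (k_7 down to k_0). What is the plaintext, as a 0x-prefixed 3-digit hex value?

0x58C

s_0 = ciphertext = 0x5C9
s_1 = InvRound(s_0, k_7) = 0x418
s_2 = InvRound(s_1, k_6) = 0x38D
s_3 = InvRound(s_2, k_5) = 0xFB4
s_4 = InvRound(s_3, k_4) = 0xE58
s_5 = InvRound(s_4, k_3) = 0xE8E
s_6 = InvRound(s_5, k_2) = 0xB19
s_7 = InvRound(s_6, k_1) = 0x70D
s_8 = InvRound(s_7, k_0) = 0x58C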